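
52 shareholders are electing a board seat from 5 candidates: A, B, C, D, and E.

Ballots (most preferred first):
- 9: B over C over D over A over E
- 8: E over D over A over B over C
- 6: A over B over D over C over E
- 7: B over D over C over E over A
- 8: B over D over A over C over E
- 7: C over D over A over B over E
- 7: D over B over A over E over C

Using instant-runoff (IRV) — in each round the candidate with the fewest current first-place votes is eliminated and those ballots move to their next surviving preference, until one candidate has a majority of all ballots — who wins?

B

Round 1: A 6, B 24, C 7, D 7, E 8. A eliminated.
Round 2: B 30, C 7, D 7, E 8. B has a majority (≥27).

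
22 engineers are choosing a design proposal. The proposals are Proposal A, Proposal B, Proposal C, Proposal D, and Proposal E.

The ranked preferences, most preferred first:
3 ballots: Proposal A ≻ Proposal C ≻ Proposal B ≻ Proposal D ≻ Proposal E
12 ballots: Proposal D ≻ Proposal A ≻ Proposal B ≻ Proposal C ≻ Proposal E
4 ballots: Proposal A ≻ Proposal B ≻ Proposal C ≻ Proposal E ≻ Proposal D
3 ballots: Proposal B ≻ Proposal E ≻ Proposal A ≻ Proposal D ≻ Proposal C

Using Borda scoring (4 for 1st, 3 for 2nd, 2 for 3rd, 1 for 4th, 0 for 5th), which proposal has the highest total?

Proposal A: 3×4 + 12×3 + 4×4 + 3×2 = 70
Proposal B: 3×2 + 12×2 + 4×3 + 3×4 = 54
Proposal C: 3×3 + 12×1 + 4×2 + 3×0 = 29
Proposal D: 3×1 + 12×4 + 4×0 + 3×1 = 54
Proposal E: 3×0 + 12×0 + 4×1 + 3×3 = 13

Proposal A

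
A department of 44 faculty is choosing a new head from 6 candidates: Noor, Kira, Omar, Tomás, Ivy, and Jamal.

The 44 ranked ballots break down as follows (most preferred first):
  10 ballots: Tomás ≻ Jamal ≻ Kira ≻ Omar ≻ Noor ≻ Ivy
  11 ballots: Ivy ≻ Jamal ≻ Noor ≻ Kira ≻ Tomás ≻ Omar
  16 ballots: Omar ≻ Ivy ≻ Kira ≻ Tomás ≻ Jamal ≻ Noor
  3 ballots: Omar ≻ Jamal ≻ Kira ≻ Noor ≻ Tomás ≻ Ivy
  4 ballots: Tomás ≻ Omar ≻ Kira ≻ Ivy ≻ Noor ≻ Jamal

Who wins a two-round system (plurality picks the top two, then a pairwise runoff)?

Round 1 first-place votes: Noor 0, Kira 0, Omar 19, Tomás 14, Ivy 11, Jamal 0. Omar and Tomás advance.
Runoff: Omar is ranked above Tomás on 19 ballots, Tomás above Omar on 25.

Tomás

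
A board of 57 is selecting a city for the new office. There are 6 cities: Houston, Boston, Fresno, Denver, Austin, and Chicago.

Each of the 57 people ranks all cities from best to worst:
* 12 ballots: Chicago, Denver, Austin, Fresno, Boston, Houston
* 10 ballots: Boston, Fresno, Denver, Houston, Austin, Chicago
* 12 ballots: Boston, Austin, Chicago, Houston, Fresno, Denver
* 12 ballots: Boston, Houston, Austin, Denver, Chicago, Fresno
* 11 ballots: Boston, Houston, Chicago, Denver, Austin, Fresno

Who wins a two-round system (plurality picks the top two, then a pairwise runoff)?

Boston

Round 1 first-place votes: Houston 0, Boston 45, Fresno 0, Denver 0, Austin 0, Chicago 12. Boston and Chicago advance.
Runoff: Boston is ranked above Chicago on 45 ballots, Chicago above Boston on 12.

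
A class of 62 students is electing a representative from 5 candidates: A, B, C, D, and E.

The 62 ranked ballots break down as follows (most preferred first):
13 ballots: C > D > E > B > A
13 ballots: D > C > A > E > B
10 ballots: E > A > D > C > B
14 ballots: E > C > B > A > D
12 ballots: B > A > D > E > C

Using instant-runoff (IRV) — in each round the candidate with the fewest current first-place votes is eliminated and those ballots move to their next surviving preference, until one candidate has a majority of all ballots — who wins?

D

Round 1: A 0, B 12, C 13, D 13, E 24. A eliminated.
Round 2: B 12, C 13, D 13, E 24. B eliminated.
Round 3: C 13, D 25, E 24. C eliminated.
Round 4: D 38, E 24. D has a majority (≥32).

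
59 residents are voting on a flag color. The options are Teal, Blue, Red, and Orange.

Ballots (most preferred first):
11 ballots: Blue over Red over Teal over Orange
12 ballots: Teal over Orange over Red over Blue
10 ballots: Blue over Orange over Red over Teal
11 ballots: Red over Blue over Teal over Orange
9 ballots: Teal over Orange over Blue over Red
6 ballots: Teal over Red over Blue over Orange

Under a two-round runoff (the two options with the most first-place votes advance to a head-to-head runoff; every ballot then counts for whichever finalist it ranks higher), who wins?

Blue

Round 1 first-place votes: Teal 27, Blue 21, Red 11, Orange 0. Teal and Blue advance.
Runoff: Teal is ranked above Blue on 27 ballots, Blue above Teal on 32.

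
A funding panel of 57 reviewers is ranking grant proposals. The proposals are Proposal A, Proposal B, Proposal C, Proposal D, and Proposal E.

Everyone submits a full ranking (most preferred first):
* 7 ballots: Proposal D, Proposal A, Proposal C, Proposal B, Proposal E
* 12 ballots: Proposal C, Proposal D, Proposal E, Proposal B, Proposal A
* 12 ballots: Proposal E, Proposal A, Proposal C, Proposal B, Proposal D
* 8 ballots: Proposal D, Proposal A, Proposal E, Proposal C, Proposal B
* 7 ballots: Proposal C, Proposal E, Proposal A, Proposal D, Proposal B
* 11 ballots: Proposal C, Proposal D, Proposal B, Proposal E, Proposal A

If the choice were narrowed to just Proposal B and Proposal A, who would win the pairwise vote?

Proposal A

Proposal B is ranked above Proposal A on 23 ballots; Proposal A above Proposal B on 34.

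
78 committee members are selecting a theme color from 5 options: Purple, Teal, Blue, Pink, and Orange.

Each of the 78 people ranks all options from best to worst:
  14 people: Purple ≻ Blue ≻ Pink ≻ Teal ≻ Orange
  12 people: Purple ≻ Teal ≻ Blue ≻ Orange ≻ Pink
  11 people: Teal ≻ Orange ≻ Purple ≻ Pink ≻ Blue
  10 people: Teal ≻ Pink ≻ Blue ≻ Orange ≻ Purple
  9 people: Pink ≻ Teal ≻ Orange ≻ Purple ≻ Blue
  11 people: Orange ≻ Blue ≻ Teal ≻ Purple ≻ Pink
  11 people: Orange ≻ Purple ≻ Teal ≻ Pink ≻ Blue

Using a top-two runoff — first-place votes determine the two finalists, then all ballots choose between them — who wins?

Round 1 first-place votes: Purple 26, Teal 21, Blue 0, Pink 9, Orange 22. Purple and Orange advance.
Runoff: Purple is ranked above Orange on 26 ballots, Orange above Purple on 52.

Orange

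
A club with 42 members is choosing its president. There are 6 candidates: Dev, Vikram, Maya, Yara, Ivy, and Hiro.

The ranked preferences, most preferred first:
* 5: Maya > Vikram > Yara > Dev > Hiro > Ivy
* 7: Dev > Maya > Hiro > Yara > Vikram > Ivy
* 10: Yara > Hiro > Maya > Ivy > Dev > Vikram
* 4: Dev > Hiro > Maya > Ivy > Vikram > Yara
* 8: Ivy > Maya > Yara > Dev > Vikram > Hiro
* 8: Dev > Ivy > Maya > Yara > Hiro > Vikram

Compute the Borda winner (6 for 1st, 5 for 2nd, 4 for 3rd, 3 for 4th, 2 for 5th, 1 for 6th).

Dev: 5×3 + 7×6 + 10×2 + 4×6 + 8×3 + 8×6 = 173
Vikram: 5×5 + 7×2 + 10×1 + 4×2 + 8×2 + 8×1 = 81
Maya: 5×6 + 7×5 + 10×4 + 4×4 + 8×5 + 8×4 = 193
Yara: 5×4 + 7×3 + 10×6 + 4×1 + 8×4 + 8×3 = 161
Ivy: 5×1 + 7×1 + 10×3 + 4×3 + 8×6 + 8×5 = 142
Hiro: 5×2 + 7×4 + 10×5 + 4×5 + 8×1 + 8×2 = 132

Maya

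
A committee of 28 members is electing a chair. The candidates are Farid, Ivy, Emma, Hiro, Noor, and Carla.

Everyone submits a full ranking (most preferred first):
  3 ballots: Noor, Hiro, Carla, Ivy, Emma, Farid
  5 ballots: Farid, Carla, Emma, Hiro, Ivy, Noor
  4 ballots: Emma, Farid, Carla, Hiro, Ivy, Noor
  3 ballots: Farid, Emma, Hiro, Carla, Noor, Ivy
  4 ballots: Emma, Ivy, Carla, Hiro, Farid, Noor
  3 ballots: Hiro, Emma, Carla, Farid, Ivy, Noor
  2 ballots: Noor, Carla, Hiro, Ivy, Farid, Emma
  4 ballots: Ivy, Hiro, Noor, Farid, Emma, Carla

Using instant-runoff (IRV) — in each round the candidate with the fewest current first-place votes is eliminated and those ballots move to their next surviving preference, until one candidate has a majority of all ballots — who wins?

Emma

Round 1: Farid 8, Ivy 4, Emma 8, Hiro 3, Noor 5, Carla 0. Carla eliminated.
Round 2: Farid 8, Ivy 4, Emma 8, Hiro 3, Noor 5. Hiro eliminated.
Round 3: Farid 8, Ivy 4, Emma 11, Noor 5. Ivy eliminated.
Round 4: Farid 8, Emma 11, Noor 9. Farid eliminated.
Round 5: Emma 19, Noor 9. Emma has a majority (≥15).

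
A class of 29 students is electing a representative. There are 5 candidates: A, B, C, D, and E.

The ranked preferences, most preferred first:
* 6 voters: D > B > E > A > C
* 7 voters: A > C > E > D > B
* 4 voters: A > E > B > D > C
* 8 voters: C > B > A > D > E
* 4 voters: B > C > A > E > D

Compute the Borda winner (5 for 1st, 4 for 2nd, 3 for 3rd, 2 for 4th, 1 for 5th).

A

A: 6×2 + 7×5 + 4×5 + 8×3 + 4×3 = 103
B: 6×4 + 7×1 + 4×3 + 8×4 + 4×5 = 95
C: 6×1 + 7×4 + 4×1 + 8×5 + 4×4 = 94
D: 6×5 + 7×2 + 4×2 + 8×2 + 4×1 = 72
E: 6×3 + 7×3 + 4×4 + 8×1 + 4×2 = 71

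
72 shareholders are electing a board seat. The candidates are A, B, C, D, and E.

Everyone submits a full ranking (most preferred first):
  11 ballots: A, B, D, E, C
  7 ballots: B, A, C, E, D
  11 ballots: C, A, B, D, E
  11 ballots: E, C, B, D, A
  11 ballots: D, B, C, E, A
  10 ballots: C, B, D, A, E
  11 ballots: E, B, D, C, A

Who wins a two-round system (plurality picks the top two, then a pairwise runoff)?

C

Round 1 first-place votes: A 11, B 7, C 21, D 11, E 22. E and C advance.
Runoff: E is ranked above C on 33 ballots, C above E on 39.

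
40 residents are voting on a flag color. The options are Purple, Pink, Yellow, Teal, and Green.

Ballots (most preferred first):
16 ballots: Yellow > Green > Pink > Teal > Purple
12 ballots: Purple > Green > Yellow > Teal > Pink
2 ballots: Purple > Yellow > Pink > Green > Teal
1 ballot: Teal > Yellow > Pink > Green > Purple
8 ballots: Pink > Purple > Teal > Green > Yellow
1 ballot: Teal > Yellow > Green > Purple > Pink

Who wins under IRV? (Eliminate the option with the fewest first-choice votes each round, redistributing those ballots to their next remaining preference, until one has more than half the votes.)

Purple

Round 1: Purple 14, Pink 8, Yellow 16, Teal 2, Green 0. Green eliminated.
Round 2: Purple 14, Pink 8, Yellow 16, Teal 2. Teal eliminated.
Round 3: Purple 14, Pink 8, Yellow 18. Pink eliminated.
Round 4: Purple 22, Yellow 18. Purple has a majority (≥21).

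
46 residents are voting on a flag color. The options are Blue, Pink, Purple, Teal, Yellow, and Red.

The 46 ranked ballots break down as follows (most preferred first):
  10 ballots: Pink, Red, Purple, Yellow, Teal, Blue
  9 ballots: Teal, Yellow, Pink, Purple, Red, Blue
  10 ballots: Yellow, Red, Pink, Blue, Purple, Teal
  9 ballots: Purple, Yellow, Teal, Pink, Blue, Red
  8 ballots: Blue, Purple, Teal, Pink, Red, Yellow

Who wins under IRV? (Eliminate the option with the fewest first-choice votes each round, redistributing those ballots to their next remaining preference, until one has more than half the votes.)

Round 1: Blue 8, Pink 10, Purple 9, Teal 9, Yellow 10, Red 0. Red eliminated.
Round 2: Blue 8, Pink 10, Purple 9, Teal 9, Yellow 10. Blue eliminated.
Round 3: Pink 10, Purple 17, Teal 9, Yellow 10. Teal eliminated.
Round 4: Pink 10, Purple 17, Yellow 19. Pink eliminated.
Round 5: Purple 27, Yellow 19. Purple has a majority (≥24).

Purple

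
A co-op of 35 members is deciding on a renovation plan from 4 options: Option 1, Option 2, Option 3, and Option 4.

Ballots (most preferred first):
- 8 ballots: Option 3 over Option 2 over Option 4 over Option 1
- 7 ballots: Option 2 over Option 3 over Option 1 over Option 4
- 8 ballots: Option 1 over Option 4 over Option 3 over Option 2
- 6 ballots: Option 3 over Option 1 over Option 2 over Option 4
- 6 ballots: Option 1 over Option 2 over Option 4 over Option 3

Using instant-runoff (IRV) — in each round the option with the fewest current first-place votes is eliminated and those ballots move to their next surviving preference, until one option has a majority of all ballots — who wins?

Round 1: Option 1 14, Option 2 7, Option 3 14, Option 4 0. Option 4 eliminated.
Round 2: Option 1 14, Option 2 7, Option 3 14. Option 2 eliminated.
Round 3: Option 1 14, Option 3 21. Option 3 has a majority (≥18).

Option 3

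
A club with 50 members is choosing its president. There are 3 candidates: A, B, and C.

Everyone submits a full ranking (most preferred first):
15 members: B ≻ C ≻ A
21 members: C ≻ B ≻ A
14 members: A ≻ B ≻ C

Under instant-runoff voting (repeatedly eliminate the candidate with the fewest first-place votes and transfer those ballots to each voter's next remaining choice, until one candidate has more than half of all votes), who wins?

Round 1: A 14, B 15, C 21. A eliminated.
Round 2: B 29, C 21. B has a majority (≥26).

B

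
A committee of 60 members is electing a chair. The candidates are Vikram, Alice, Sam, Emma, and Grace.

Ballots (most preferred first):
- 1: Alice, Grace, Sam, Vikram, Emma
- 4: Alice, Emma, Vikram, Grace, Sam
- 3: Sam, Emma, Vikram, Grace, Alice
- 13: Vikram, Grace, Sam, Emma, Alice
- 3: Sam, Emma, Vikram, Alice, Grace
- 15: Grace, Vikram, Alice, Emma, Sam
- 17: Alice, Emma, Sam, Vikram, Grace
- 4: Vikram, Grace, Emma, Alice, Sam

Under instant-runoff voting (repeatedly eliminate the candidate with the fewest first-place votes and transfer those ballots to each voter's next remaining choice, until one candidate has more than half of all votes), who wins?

Vikram

Round 1: Vikram 17, Alice 22, Sam 6, Emma 0, Grace 15. Emma eliminated.
Round 2: Vikram 17, Alice 22, Sam 6, Grace 15. Sam eliminated.
Round 3: Vikram 23, Alice 22, Grace 15. Grace eliminated.
Round 4: Vikram 38, Alice 22. Vikram has a majority (≥31).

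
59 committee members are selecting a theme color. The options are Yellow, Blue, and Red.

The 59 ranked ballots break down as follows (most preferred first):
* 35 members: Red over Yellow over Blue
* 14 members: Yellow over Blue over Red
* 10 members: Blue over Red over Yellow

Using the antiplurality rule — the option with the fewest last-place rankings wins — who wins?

Yellow

Last-place votes: Yellow 10, Blue 35, Red 14.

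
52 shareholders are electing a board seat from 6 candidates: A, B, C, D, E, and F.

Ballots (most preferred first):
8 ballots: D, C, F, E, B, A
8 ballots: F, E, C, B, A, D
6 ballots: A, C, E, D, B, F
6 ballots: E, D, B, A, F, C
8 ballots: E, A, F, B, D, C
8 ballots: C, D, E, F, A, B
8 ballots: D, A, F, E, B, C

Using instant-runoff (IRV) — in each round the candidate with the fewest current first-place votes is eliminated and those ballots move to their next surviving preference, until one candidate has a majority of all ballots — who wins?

Round 1: A 6, B 0, C 8, D 16, E 14, F 8. B eliminated.
Round 2: A 6, C 8, D 16, E 14, F 8. A eliminated.
Round 3: C 14, D 16, E 14, F 8. F eliminated.
Round 4: C 14, D 16, E 22. C eliminated.
Round 5: D 24, E 28. E has a majority (≥27).

E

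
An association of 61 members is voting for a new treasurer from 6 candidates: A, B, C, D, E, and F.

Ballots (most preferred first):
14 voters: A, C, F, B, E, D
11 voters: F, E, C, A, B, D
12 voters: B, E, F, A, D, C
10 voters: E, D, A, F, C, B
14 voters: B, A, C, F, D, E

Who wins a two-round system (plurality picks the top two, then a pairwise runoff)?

Round 1 first-place votes: A 14, B 26, C 0, D 0, E 10, F 11. B and A advance.
Runoff: B is ranked above A on 26 ballots, A above B on 35.

A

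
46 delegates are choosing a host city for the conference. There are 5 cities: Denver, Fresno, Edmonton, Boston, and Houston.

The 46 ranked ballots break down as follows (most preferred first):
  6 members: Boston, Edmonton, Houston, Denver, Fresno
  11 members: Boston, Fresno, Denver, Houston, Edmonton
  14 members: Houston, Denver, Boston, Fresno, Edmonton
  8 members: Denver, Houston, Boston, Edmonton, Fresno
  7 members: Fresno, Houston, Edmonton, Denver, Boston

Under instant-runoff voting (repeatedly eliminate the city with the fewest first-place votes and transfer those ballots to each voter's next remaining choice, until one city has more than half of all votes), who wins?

Houston

Round 1: Denver 8, Fresno 7, Edmonton 0, Boston 17, Houston 14. Edmonton eliminated.
Round 2: Denver 8, Fresno 7, Boston 17, Houston 14. Fresno eliminated.
Round 3: Denver 8, Boston 17, Houston 21. Denver eliminated.
Round 4: Boston 17, Houston 29. Houston has a majority (≥24).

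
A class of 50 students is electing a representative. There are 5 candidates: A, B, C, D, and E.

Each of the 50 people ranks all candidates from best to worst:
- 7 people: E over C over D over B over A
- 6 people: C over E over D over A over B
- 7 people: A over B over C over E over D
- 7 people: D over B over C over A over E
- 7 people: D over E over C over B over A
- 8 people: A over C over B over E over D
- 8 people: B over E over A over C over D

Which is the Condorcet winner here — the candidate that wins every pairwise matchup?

C

C vs A: 27–23
C vs B: 28–22
C vs D: 36–14
C vs E: 28–22
C beats every other candidate.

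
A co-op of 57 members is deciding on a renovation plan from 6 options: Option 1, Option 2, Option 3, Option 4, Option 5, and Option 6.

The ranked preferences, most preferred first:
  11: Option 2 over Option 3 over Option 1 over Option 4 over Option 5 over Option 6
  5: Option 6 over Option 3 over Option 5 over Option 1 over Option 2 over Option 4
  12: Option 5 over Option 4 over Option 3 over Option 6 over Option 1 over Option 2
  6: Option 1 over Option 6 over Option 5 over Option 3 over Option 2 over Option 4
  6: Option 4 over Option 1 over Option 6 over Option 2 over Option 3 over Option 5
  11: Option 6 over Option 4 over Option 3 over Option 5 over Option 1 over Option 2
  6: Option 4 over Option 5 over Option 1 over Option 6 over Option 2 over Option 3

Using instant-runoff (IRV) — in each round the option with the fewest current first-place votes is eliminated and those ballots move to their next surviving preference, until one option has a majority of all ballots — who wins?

Option 4

Round 1: Option 1 6, Option 2 11, Option 3 0, Option 4 12, Option 5 12, Option 6 16. Option 3 eliminated.
Round 2: Option 1 6, Option 2 11, Option 4 12, Option 5 12, Option 6 16. Option 1 eliminated.
Round 3: Option 2 11, Option 4 12, Option 5 12, Option 6 22. Option 2 eliminated.
Round 4: Option 4 23, Option 5 12, Option 6 22. Option 5 eliminated.
Round 5: Option 4 35, Option 6 22. Option 4 has a majority (≥29).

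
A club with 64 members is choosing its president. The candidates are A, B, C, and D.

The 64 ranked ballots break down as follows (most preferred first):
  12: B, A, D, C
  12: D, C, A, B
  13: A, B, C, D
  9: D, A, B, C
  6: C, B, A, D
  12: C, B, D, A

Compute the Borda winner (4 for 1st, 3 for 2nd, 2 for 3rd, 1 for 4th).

B

A: 12×3 + 12×2 + 13×4 + 9×3 + 6×2 + 12×1 = 163
B: 12×4 + 12×1 + 13×3 + 9×2 + 6×3 + 12×3 = 171
C: 12×1 + 12×3 + 13×2 + 9×1 + 6×4 + 12×4 = 155
D: 12×2 + 12×4 + 13×1 + 9×4 + 6×1 + 12×2 = 151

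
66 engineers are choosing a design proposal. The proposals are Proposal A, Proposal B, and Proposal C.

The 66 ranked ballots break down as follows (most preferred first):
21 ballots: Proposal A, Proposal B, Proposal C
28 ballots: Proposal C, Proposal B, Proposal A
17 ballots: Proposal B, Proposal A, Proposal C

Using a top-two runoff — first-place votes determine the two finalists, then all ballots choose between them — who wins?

Round 1 first-place votes: Proposal A 21, Proposal B 17, Proposal C 28. Proposal C and Proposal A advance.
Runoff: Proposal C is ranked above Proposal A on 28 ballots, Proposal A above Proposal C on 38.

Proposal A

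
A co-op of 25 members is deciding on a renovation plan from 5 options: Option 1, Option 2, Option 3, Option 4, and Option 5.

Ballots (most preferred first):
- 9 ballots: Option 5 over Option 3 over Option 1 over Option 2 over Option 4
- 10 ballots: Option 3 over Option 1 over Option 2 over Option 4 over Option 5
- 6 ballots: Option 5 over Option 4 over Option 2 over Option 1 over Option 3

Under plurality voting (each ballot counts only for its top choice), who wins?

First-place votes: Option 1 0, Option 2 0, Option 3 10, Option 4 0, Option 5 15.

Option 5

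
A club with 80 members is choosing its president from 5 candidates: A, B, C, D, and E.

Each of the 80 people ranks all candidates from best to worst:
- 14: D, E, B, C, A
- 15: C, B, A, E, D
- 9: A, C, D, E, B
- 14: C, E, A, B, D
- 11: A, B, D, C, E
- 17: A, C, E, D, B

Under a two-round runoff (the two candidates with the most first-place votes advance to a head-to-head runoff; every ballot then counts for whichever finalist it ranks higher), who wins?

Round 1 first-place votes: A 37, B 0, C 29, D 14, E 0. A and C advance.
Runoff: A is ranked above C on 37 ballots, C above A on 43.

C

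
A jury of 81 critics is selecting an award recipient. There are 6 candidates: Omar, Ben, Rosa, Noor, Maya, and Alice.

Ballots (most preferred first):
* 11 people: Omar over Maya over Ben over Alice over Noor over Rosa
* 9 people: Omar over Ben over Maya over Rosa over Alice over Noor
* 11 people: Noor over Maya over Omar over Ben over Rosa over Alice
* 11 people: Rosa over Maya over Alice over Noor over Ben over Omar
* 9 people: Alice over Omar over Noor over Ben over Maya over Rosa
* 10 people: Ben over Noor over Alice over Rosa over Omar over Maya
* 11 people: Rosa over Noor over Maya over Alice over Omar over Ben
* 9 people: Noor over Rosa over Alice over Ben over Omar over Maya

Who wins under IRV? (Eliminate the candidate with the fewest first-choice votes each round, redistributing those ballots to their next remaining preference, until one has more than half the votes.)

Round 1: Omar 20, Ben 10, Rosa 22, Noor 20, Maya 0, Alice 9. Maya eliminated.
Round 2: Omar 20, Ben 10, Rosa 22, Noor 20, Alice 9. Alice eliminated.
Round 3: Omar 29, Ben 10, Rosa 22, Noor 20. Ben eliminated.
Round 4: Omar 29, Rosa 22, Noor 30. Rosa eliminated.
Round 5: Omar 29, Noor 52. Noor has a majority (≥41).

Noor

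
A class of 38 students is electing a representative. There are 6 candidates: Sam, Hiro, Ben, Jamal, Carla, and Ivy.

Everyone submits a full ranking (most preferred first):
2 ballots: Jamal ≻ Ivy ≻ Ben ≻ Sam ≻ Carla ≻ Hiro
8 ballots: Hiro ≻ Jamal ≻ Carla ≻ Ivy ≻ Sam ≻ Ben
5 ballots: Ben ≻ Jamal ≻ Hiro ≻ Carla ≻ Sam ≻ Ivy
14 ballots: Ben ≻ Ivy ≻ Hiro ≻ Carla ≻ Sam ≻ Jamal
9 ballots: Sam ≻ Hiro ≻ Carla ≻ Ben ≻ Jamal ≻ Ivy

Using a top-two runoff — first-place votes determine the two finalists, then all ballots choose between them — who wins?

Round 1 first-place votes: Sam 9, Hiro 8, Ben 19, Jamal 2, Carla 0, Ivy 0. Ben and Sam advance.
Runoff: Ben is ranked above Sam on 21 ballots, Sam above Ben on 17.

Ben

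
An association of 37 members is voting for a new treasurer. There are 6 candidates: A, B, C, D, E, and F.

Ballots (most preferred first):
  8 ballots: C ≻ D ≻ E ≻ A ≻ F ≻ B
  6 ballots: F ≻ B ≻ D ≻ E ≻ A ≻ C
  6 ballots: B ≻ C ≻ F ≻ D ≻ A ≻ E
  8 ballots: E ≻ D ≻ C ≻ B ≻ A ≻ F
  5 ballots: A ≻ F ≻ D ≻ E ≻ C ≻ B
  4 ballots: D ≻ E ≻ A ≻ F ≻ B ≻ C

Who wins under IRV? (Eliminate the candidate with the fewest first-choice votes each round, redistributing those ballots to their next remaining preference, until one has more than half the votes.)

Round 1: A 5, B 6, C 8, D 4, E 8, F 6. D eliminated.
Round 2: A 5, B 6, C 8, E 12, F 6. A eliminated.
Round 3: B 6, C 8, E 12, F 11. B eliminated.
Round 4: C 14, E 12, F 11. F eliminated.
Round 5: C 14, E 23. E has a majority (≥19).

E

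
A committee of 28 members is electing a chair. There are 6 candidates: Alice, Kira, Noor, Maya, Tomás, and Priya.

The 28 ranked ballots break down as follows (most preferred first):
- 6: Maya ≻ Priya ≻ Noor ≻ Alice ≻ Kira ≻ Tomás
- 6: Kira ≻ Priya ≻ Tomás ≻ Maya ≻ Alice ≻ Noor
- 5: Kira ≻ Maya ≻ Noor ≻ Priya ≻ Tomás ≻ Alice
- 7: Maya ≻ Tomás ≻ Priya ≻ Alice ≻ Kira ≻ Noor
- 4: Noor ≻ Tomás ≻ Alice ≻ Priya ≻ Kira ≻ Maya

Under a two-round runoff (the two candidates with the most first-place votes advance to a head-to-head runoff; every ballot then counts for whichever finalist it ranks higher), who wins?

Round 1 first-place votes: Alice 0, Kira 11, Noor 4, Maya 13, Tomás 0, Priya 0. Maya and Kira advance.
Runoff: Maya is ranked above Kira on 13 ballots, Kira above Maya on 15.

Kira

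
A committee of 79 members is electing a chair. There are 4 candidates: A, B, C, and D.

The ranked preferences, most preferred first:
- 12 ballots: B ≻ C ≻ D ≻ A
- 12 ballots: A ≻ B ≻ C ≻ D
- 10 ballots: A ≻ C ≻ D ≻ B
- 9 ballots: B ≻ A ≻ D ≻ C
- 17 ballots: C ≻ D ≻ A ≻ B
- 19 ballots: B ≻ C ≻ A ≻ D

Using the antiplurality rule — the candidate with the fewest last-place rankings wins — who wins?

Last-place votes: A 12, B 27, C 9, D 31.

C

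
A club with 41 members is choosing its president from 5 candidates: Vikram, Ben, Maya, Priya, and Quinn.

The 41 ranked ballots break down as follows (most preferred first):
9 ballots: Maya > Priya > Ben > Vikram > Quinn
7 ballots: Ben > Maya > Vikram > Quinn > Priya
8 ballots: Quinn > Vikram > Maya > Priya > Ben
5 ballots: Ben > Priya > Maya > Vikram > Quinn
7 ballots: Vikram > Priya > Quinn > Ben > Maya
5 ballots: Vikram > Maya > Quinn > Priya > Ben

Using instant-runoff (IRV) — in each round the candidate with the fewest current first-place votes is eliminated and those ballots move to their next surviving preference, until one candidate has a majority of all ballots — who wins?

Ben

Round 1: Vikram 12, Ben 12, Maya 9, Priya 0, Quinn 8. Priya eliminated.
Round 2: Vikram 12, Ben 12, Maya 9, Quinn 8. Quinn eliminated.
Round 3: Vikram 20, Ben 12, Maya 9. Maya eliminated.
Round 4: Vikram 20, Ben 21. Ben has a majority (≥21).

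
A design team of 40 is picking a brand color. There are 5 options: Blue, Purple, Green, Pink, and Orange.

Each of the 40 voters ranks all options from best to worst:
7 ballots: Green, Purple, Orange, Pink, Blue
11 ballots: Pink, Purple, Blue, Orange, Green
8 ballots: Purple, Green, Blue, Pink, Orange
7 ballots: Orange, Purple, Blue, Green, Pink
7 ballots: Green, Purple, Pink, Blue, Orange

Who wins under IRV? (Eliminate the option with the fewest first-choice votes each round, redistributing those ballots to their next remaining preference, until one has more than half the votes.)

Purple

Round 1: Blue 0, Purple 8, Green 14, Pink 11, Orange 7. Blue eliminated.
Round 2: Purple 8, Green 14, Pink 11, Orange 7. Orange eliminated.
Round 3: Purple 15, Green 14, Pink 11. Pink eliminated.
Round 4: Purple 26, Green 14. Purple has a majority (≥21).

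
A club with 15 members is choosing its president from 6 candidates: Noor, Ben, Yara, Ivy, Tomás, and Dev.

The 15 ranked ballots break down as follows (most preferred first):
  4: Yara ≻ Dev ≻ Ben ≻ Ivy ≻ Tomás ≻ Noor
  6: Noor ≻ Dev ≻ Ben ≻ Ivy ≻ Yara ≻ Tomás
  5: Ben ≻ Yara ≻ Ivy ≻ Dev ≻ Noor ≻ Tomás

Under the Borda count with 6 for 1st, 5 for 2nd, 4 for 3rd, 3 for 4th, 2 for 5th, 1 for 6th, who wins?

Ben

Noor: 4×1 + 6×6 + 5×2 = 50
Ben: 4×4 + 6×4 + 5×6 = 70
Yara: 4×6 + 6×2 + 5×5 = 61
Ivy: 4×3 + 6×3 + 5×4 = 50
Tomás: 4×2 + 6×1 + 5×1 = 19
Dev: 4×5 + 6×5 + 5×3 = 65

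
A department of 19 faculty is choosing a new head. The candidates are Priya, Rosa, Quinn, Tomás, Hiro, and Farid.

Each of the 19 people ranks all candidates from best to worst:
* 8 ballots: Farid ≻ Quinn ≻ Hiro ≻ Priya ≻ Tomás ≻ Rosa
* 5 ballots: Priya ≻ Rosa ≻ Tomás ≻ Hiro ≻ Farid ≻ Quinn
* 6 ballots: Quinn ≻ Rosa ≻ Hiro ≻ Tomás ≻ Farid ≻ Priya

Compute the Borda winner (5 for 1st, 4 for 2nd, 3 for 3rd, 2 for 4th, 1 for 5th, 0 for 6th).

Quinn

Priya: 8×2 + 5×5 + 6×0 = 41
Rosa: 8×0 + 5×4 + 6×4 = 44
Quinn: 8×4 + 5×0 + 6×5 = 62
Tomás: 8×1 + 5×3 + 6×2 = 35
Hiro: 8×3 + 5×2 + 6×3 = 52
Farid: 8×5 + 5×1 + 6×1 = 51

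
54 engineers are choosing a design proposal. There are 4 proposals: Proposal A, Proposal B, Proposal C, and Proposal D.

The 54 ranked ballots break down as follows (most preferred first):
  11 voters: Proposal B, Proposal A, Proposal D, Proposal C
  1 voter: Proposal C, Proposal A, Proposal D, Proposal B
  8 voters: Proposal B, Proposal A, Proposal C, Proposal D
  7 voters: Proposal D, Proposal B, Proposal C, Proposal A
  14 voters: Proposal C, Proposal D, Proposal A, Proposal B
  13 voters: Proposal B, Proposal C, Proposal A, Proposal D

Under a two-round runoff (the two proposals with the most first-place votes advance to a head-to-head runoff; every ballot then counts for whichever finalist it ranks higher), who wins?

Proposal B

Round 1 first-place votes: Proposal A 0, Proposal B 32, Proposal C 15, Proposal D 7. Proposal B and Proposal C advance.
Runoff: Proposal B is ranked above Proposal C on 39 ballots, Proposal C above Proposal B on 15.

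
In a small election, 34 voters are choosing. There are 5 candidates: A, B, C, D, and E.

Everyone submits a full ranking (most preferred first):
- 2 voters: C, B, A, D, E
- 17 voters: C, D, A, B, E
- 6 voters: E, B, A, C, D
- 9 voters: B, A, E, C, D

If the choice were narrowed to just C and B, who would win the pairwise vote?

C

C is ranked above B on 19 ballots; B above C on 15.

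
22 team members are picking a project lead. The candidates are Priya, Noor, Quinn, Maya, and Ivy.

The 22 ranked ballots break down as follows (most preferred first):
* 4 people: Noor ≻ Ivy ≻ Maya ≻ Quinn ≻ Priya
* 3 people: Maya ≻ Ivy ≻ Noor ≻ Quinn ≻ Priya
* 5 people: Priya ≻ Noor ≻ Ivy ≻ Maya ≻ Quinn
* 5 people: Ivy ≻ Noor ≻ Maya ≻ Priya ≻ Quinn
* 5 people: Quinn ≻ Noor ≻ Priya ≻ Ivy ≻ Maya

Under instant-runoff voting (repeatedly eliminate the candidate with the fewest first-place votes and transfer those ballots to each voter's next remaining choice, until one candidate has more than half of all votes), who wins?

Ivy

Round 1: Priya 5, Noor 4, Quinn 5, Maya 3, Ivy 5. Maya eliminated.
Round 2: Priya 5, Noor 4, Quinn 5, Ivy 8. Noor eliminated.
Round 3: Priya 5, Quinn 5, Ivy 12. Ivy has a majority (≥12).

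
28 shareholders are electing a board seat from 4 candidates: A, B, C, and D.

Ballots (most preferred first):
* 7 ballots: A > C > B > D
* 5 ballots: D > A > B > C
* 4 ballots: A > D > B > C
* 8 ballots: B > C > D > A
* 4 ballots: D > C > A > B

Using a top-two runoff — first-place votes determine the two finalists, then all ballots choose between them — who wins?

D

Round 1 first-place votes: A 11, B 8, C 0, D 9. A and D advance.
Runoff: A is ranked above D on 11 ballots, D above A on 17.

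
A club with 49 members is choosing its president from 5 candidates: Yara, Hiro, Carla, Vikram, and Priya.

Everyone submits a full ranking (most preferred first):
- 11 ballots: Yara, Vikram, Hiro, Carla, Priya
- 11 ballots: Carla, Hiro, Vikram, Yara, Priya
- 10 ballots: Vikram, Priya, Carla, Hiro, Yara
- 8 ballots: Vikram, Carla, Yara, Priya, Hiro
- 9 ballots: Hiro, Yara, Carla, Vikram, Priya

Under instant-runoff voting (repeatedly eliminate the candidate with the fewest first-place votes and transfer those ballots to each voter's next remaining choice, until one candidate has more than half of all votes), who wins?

Round 1: Yara 11, Hiro 9, Carla 11, Vikram 18, Priya 0. Priya eliminated.
Round 2: Yara 11, Hiro 9, Carla 11, Vikram 18. Hiro eliminated.
Round 3: Yara 20, Carla 11, Vikram 18. Carla eliminated.
Round 4: Yara 20, Vikram 29. Vikram has a majority (≥25).

Vikram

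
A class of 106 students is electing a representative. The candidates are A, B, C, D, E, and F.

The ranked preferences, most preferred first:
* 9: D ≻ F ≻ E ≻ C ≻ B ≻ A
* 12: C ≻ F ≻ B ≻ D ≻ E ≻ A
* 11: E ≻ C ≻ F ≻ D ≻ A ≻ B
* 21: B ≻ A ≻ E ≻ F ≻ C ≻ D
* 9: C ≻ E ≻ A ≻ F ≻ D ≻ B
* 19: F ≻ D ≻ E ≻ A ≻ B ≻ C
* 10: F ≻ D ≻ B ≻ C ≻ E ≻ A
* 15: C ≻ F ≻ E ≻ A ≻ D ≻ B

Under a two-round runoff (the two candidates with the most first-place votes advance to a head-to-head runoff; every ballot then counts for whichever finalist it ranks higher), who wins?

Round 1 first-place votes: A 0, B 21, C 36, D 9, E 11, F 29. C and F advance.
Runoff: C is ranked above F on 47 ballots, F above C on 59.

F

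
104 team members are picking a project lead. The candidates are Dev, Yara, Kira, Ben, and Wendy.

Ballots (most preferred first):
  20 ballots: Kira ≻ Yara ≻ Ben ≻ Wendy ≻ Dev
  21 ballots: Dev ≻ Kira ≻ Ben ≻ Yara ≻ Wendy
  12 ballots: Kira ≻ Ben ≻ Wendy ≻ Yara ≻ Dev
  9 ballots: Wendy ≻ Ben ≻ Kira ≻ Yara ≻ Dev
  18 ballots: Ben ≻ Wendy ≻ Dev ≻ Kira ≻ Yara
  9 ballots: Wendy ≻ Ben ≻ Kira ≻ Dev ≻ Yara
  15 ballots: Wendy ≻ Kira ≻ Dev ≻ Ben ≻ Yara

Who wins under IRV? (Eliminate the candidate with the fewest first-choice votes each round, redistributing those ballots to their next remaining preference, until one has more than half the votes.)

Round 1: Dev 21, Yara 0, Kira 32, Ben 18, Wendy 33. Yara eliminated.
Round 2: Dev 21, Kira 32, Ben 18, Wendy 33. Ben eliminated.
Round 3: Dev 21, Kira 32, Wendy 51. Dev eliminated.
Round 4: Kira 53, Wendy 51. Kira has a majority (≥53).

Kira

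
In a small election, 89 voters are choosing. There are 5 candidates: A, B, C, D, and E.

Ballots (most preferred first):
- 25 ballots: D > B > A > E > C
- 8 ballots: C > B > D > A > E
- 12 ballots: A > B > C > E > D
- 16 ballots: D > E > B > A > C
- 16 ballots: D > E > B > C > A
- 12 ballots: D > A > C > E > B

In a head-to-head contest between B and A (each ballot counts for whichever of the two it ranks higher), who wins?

B is ranked above A on 65 ballots; A above B on 24.

B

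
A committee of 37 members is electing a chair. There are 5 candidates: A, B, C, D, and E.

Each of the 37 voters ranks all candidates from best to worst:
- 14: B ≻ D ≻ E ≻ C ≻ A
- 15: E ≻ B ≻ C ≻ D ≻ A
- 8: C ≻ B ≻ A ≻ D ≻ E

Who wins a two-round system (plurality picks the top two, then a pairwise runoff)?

B

Round 1 first-place votes: A 0, B 14, C 8, D 0, E 15. E and B advance.
Runoff: E is ranked above B on 15 ballots, B above E on 22.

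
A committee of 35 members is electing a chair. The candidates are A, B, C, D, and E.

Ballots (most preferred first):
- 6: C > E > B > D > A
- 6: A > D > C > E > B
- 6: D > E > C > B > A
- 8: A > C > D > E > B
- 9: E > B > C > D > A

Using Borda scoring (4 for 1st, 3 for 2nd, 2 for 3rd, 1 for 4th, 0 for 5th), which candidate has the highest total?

A: 6×0 + 6×4 + 6×0 + 8×4 + 9×0 = 56
B: 6×2 + 6×0 + 6×1 + 8×0 + 9×3 = 45
C: 6×4 + 6×2 + 6×2 + 8×3 + 9×2 = 90
D: 6×1 + 6×3 + 6×4 + 8×2 + 9×1 = 73
E: 6×3 + 6×1 + 6×3 + 8×1 + 9×4 = 86

C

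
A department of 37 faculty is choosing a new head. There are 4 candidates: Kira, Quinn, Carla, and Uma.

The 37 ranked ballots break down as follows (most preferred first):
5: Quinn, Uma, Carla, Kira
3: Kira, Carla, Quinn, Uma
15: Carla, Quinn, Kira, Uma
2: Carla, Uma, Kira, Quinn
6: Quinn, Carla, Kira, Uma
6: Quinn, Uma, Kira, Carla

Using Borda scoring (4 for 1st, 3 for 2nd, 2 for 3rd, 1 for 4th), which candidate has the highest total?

Quinn

Kira: 5×1 + 3×4 + 15×2 + 2×2 + 6×2 + 6×2 = 75
Quinn: 5×4 + 3×2 + 15×3 + 2×1 + 6×4 + 6×4 = 121
Carla: 5×2 + 3×3 + 15×4 + 2×4 + 6×3 + 6×1 = 111
Uma: 5×3 + 3×1 + 15×1 + 2×3 + 6×1 + 6×3 = 63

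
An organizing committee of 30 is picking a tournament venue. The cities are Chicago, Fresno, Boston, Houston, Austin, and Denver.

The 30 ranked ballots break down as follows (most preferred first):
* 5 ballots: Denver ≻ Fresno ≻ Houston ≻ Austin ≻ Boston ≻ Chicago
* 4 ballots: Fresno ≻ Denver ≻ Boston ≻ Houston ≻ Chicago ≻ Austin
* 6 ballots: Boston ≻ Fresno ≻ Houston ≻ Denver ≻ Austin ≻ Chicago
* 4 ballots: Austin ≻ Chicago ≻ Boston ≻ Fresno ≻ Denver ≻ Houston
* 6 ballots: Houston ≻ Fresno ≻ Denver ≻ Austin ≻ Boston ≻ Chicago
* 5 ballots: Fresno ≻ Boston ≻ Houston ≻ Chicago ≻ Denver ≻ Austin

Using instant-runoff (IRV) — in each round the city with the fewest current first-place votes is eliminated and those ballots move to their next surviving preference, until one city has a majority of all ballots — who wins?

Fresno

Round 1: Chicago 0, Fresno 9, Boston 6, Houston 6, Austin 4, Denver 5. Chicago eliminated.
Round 2: Fresno 9, Boston 6, Houston 6, Austin 4, Denver 5. Austin eliminated.
Round 3: Fresno 9, Boston 10, Houston 6, Denver 5. Denver eliminated.
Round 4: Fresno 14, Boston 10, Houston 6. Houston eliminated.
Round 5: Fresno 20, Boston 10. Fresno has a majority (≥16).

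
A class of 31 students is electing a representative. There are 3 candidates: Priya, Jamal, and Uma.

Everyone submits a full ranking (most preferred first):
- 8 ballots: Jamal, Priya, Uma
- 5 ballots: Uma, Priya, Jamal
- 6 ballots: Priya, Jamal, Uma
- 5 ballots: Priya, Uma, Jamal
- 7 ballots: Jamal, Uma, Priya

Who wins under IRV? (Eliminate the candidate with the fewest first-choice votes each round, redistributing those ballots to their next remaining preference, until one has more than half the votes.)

Round 1: Priya 11, Jamal 15, Uma 5. Uma eliminated.
Round 2: Priya 16, Jamal 15. Priya has a majority (≥16).

Priya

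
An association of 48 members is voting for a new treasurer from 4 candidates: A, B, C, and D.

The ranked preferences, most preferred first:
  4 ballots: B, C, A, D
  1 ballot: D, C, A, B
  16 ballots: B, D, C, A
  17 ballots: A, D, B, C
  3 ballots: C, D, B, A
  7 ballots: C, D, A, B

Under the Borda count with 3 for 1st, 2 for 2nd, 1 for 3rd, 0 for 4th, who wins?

A: 4×1 + 1×1 + 16×0 + 17×3 + 3×0 + 7×1 = 63
B: 4×3 + 1×0 + 16×3 + 17×1 + 3×1 + 7×0 = 80
C: 4×2 + 1×2 + 16×1 + 17×0 + 3×3 + 7×3 = 56
D: 4×0 + 1×3 + 16×2 + 17×2 + 3×2 + 7×2 = 89

D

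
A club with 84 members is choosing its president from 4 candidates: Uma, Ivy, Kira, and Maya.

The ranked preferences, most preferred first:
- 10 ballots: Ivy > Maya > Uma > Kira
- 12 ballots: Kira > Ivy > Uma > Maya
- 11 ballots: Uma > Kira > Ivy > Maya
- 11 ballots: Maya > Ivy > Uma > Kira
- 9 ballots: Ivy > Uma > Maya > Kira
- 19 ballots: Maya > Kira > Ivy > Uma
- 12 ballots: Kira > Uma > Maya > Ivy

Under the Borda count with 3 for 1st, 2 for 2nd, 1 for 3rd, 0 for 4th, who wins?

Ivy

Uma: 10×1 + 12×1 + 11×3 + 11×1 + 9×2 + 19×0 + 12×2 = 108
Ivy: 10×3 + 12×2 + 11×1 + 11×2 + 9×3 + 19×1 + 12×0 = 133
Kira: 10×0 + 12×3 + 11×2 + 11×0 + 9×0 + 19×2 + 12×3 = 132
Maya: 10×2 + 12×0 + 11×0 + 11×3 + 9×1 + 19×3 + 12×1 = 131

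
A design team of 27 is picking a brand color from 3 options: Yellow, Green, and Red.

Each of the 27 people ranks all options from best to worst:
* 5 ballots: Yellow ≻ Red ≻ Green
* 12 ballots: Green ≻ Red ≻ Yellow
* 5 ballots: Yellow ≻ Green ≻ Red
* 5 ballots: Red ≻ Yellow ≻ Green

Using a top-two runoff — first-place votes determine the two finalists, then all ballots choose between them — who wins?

Round 1 first-place votes: Yellow 10, Green 12, Red 5. Green and Yellow advance.
Runoff: Green is ranked above Yellow on 12 ballots, Yellow above Green on 15.

Yellow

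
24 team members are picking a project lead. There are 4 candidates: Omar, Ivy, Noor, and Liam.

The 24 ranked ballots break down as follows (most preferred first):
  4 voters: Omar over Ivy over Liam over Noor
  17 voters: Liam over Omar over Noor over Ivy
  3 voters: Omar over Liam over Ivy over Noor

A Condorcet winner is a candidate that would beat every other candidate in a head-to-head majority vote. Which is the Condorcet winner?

Liam vs Omar: 17–7
Liam vs Ivy: 20–4
Liam vs Noor: 24–0
Liam beats every other candidate.

Liam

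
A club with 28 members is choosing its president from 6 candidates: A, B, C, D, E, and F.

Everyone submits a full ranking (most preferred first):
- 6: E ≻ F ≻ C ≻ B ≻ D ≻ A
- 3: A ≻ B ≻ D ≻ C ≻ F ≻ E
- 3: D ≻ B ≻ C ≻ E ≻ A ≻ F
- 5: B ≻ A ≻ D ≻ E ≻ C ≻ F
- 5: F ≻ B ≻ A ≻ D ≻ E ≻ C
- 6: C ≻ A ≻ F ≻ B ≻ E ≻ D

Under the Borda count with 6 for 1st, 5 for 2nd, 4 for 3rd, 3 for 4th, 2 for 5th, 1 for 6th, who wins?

A: 6×1 + 3×6 + 3×2 + 5×5 + 5×4 + 6×5 = 105
B: 6×3 + 3×5 + 3×5 + 5×6 + 5×5 + 6×3 = 121
C: 6×4 + 3×3 + 3×4 + 5×2 + 5×1 + 6×6 = 96
D: 6×2 + 3×4 + 3×6 + 5×4 + 5×3 + 6×1 = 83
E: 6×6 + 3×1 + 3×3 + 5×3 + 5×2 + 6×2 = 85
F: 6×5 + 3×2 + 3×1 + 5×1 + 5×6 + 6×4 = 98

B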